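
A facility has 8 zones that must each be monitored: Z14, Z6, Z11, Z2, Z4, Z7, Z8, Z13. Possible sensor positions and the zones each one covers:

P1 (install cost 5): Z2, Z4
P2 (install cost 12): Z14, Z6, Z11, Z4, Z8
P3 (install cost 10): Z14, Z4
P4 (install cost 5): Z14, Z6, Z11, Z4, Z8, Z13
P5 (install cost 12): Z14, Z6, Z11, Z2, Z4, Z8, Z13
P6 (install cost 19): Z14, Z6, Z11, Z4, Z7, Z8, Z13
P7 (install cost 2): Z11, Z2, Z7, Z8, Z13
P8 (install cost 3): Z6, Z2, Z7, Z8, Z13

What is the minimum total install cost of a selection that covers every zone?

P4, P7 cover every zone at install cost 5 + 2 = 7.
Any cover uses at least 2 sensor positions; among all covering selections none totals below 7.

7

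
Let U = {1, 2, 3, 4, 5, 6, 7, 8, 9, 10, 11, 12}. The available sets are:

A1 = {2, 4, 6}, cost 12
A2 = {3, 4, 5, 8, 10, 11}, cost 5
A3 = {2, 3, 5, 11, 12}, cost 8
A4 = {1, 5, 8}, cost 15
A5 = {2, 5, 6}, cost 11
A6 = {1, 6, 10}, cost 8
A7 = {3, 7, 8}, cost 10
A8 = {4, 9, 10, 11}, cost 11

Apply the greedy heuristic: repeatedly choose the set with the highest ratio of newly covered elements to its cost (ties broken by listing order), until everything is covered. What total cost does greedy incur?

Pick 1: A2 adds 6 new (3, 4, 5, 8, 10, 11) at cost 5 (ratio 6/5).
Pick 2: A3 adds 2 new (2, 12) at cost 8 (ratio 2/8).
Pick 3: A6 adds 2 new (1, 6) at cost 8 (ratio 2/8).
Pick 4: A7 adds 1 new (7) at cost 10 (ratio 1/10).
Pick 5: A8 adds 1 new (9) at cost 11 (ratio 1/11).
Greedy total cost: 5 + 8 + 8 + 10 + 11 = 42. (The true optimum is 37, so greedy overshoots here.)

42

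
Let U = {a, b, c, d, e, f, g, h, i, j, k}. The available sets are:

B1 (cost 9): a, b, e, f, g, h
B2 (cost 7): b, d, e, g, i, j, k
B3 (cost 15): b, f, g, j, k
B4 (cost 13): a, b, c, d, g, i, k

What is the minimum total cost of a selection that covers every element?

B1, B2, B4 cover every element at cost 9 + 7 + 13 = 29.
Any cover uses at least 3 sets; among all covering selections none totals below 29.

29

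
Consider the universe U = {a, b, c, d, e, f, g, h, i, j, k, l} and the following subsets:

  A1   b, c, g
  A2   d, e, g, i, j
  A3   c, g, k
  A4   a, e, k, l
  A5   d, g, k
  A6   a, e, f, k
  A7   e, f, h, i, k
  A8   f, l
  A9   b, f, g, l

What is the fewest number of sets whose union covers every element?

A1, A2, A4, A7 together cover {a, b, c, d, e, f, g, h, i, j, k, l} — every element.
No 3 of the 9 sets cover everything (all 84 triples fall short), so 4 is minimum.

4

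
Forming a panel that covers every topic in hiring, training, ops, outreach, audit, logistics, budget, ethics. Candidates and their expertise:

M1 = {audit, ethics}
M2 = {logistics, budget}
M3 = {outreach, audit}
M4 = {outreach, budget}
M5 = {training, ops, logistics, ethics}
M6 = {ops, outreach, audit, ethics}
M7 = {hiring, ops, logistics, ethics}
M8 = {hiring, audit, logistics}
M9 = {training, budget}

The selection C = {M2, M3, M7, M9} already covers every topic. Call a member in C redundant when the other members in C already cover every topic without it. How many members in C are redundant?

1

Drop M2: the rest still cover every topic — redundant.
Drop M3: outreach, audit uncovered — not redundant.
Drop M7: hiring, ops, ethics uncovered — not redundant.
Drop M9: training uncovered — not redundant.
1 redundant: M2.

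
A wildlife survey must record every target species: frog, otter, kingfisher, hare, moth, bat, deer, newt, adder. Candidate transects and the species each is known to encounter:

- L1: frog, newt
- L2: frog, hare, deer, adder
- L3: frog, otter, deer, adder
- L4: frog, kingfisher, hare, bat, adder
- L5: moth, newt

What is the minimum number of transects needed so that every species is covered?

L3, L4, L5 together cover {frog, otter, kingfisher, hare, moth, bat, deer, newt, adder} — every species.
No 2 of the 5 transects cover everything (all 10 pairs fall short), so 3 is minimum.

3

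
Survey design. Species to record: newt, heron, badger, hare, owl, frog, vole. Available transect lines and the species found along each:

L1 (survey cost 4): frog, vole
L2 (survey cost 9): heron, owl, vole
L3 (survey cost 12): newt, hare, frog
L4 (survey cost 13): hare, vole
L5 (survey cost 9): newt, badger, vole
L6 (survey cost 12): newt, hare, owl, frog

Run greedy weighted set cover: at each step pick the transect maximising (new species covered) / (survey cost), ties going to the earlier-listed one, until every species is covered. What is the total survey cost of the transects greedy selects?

34

Pick 1: L1 adds 2 new (frog, vole) at survey cost 4 (ratio 2/4).
Pick 2: L6 adds 3 new (newt, hare, owl) at survey cost 12 (ratio 3/12).
Pick 3: L2 adds 1 new (heron) at survey cost 9 (ratio 1/9).
Pick 4: L5 adds 1 new (badger) at survey cost 9 (ratio 1/9).
Greedy total survey cost: 4 + 12 + 9 + 9 = 34. (The true optimum is 30, so greedy overshoots here.)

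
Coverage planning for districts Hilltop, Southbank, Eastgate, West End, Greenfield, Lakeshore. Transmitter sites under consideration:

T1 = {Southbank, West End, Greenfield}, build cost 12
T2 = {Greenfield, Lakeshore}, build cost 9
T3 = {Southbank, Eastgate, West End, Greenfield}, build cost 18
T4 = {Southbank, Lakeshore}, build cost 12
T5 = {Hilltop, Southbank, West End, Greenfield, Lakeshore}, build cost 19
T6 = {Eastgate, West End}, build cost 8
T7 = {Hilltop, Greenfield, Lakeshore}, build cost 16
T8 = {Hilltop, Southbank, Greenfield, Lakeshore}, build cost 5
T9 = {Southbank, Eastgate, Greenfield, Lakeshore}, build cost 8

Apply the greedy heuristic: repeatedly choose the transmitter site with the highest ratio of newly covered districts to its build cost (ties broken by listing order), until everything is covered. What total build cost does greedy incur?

13

Pick 1: T8 adds 4 new (Hilltop, Southbank, Greenfield, Lakeshore) at build cost 5 (ratio 4/5).
Pick 2: T6 adds 2 new (Eastgate, West End) at build cost 8 (ratio 2/8).
Greedy total build cost: 5 + 8 = 13.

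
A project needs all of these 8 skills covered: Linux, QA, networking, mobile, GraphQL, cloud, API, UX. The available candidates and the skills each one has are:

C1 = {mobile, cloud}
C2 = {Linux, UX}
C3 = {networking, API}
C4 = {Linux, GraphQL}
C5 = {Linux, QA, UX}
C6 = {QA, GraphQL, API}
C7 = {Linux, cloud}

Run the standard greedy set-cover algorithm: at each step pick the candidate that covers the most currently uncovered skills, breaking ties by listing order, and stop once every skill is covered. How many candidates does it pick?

Pick 1: C5 covers 3 new skills (Linux, QA, UX).
Pick 2: C1 covers 2 new skills (mobile, cloud).
Pick 3: C3 covers 2 new skills (networking, API).
Pick 4: C4 covers 1 new skills (GraphQL).
Greedy uses 4 candidates.

4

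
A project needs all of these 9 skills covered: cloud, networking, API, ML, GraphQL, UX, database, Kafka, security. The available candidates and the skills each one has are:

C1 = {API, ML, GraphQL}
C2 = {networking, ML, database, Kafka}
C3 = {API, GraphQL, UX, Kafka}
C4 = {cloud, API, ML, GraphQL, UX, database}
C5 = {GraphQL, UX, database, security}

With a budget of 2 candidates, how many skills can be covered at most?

8

Choosing C2, C4 covers {cloud, networking, API, ML, GraphQL, UX, database, Kafka} — 8 skills.
No choice of 2 candidates does better; here security is left uncovered.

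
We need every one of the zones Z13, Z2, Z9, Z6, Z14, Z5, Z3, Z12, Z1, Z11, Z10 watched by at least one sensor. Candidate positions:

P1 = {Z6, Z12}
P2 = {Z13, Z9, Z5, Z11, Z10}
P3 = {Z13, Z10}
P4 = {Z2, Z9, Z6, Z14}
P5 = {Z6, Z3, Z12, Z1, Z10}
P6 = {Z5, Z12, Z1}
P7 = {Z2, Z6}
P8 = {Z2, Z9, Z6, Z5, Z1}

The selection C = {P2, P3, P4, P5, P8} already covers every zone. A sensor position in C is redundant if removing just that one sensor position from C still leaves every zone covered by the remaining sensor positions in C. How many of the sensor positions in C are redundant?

2

Drop P2: Z11 uncovered — not redundant.
Drop P3: the rest still cover every zone — redundant.
Drop P4: Z14 uncovered — not redundant.
Drop P5: Z3, Z12 uncovered — not redundant.
Drop P8: the rest still cover every zone — redundant.
2 redundant: P3, P8.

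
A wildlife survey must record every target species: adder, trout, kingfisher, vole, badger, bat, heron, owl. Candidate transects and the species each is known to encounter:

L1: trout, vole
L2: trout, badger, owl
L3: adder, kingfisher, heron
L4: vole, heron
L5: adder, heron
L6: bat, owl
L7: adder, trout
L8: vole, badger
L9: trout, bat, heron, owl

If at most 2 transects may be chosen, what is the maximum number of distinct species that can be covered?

Choosing L2, L3 covers {adder, trout, kingfisher, badger, heron, owl} — 6 species.
No choice of 2 transects does better; here vole, bat are left uncovered.

6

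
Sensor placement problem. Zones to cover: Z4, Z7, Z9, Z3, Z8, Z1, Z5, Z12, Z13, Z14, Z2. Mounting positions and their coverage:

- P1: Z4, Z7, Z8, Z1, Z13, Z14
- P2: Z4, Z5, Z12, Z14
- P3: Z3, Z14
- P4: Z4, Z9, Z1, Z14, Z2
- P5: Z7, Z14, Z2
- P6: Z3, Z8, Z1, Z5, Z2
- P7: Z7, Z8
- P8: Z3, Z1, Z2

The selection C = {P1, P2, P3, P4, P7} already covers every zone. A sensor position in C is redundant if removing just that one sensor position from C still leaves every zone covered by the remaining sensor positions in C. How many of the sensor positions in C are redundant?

1

Drop P1: Z13 uncovered — not redundant.
Drop P2: Z5, Z12 uncovered — not redundant.
Drop P3: Z3 uncovered — not redundant.
Drop P4: Z9, Z2 uncovered — not redundant.
Drop P7: the rest still cover every zone — redundant.
1 redundant: P7.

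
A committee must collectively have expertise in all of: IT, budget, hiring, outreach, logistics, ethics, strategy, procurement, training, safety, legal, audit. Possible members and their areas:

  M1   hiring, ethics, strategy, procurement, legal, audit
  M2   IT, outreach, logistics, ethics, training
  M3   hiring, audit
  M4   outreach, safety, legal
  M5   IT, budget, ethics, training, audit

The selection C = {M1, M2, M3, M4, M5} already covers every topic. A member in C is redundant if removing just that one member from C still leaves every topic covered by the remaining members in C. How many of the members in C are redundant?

1

Drop M1: strategy, procurement uncovered — not redundant.
Drop M2: logistics uncovered — not redundant.
Drop M3: the rest still cover every topic — redundant.
Drop M4: safety uncovered — not redundant.
Drop M5: budget uncovered — not redundant.
1 redundant: M3.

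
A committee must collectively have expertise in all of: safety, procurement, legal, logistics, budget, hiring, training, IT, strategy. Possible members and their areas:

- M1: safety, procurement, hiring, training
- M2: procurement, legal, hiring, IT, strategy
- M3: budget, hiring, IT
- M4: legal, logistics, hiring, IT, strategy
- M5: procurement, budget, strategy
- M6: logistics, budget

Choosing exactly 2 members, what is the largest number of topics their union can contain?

Choosing M1, M4 covers {safety, procurement, legal, logistics, hiring, training, IT, strategy} — 8 topics.
No choice of 2 members does better; here budget is left uncovered.

8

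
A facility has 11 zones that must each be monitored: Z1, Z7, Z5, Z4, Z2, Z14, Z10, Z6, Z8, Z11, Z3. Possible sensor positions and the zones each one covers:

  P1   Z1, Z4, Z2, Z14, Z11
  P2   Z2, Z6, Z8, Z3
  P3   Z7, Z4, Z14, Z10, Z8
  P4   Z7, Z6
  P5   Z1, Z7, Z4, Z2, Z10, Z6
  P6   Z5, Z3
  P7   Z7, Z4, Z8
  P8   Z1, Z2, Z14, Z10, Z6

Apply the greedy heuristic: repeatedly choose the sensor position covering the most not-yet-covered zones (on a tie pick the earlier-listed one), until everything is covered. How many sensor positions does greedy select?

4

Pick 1: P5 covers 6 new zones (Z1, Z7, Z4, Z2, Z10, Z6).
Pick 2: P1 covers 2 new zones (Z14, Z11).
Pick 3: P2 covers 2 new zones (Z8, Z3).
Pick 4: P6 covers 1 new zones (Z5).
Greedy uses 4 sensor positions.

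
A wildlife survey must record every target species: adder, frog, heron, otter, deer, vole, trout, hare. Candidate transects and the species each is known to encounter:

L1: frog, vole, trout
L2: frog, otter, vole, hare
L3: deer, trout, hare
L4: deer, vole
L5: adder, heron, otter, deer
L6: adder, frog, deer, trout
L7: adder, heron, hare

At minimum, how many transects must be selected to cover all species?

3

L1, L2, L5 together cover {adder, frog, heron, otter, deer, vole, trout, hare} — every species.
No 2 of the 7 transects cover everything (all 21 pairs fall short), so 3 is minimum.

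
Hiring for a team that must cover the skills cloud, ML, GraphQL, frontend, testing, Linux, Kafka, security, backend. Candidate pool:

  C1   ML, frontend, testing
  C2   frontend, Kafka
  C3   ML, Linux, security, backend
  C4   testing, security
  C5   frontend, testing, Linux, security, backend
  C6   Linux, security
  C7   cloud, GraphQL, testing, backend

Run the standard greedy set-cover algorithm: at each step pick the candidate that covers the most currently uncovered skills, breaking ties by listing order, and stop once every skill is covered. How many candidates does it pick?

4

Pick 1: C5 covers 5 new skills (frontend, testing, Linux, security, backend).
Pick 2: C7 covers 2 new skills (cloud, GraphQL).
Pick 3: C1 covers 1 new skills (ML).
Pick 4: C2 covers 1 new skills (Kafka).
Greedy uses 4 candidates. (The true minimum is 3.)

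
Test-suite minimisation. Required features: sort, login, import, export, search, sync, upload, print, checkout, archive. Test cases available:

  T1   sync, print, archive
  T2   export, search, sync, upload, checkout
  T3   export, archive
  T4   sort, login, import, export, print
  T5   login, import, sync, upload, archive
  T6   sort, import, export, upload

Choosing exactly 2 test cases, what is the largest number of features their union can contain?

Choosing T2, T4 covers {sort, login, import, export, search, sync, upload, print, checkout} — 9 features.
No choice of 2 test cases does better; here archive is left uncovered.

9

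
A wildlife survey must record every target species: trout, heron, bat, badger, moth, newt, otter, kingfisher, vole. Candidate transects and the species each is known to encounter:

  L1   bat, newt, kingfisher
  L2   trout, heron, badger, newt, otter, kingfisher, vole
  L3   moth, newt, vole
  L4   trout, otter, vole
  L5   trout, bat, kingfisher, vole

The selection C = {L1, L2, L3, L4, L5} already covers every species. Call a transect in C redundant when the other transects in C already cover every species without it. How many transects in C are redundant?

Drop L1: the rest still cover every species — redundant.
Drop L2: heron, badger uncovered — not redundant.
Drop L3: moth uncovered — not redundant.
Drop L4: the rest still cover every species — redundant.
Drop L5: the rest still cover every species — redundant.
3 redundant: L1, L4, L5.

3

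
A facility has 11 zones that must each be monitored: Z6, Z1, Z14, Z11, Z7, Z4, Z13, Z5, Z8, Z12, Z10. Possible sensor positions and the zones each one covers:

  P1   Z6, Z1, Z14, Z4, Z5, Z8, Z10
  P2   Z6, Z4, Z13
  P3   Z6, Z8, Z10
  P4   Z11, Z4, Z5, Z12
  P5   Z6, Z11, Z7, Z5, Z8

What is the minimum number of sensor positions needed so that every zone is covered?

4

P1, P2, P4, P5 together cover {Z6, Z1, Z14, Z11, Z7, Z4, Z13, Z5, Z8, Z12, Z10} — every zone.
No 3 of the 5 sensor positions cover everything (all 10 triples fall short), so 4 is minimum.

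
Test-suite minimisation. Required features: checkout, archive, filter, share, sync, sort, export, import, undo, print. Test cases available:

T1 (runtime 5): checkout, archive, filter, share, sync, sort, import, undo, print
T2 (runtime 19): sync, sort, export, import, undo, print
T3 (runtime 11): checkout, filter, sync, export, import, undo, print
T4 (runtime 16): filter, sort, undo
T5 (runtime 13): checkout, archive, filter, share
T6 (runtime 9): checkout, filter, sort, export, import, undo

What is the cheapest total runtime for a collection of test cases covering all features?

T1, T6 cover every feature at runtime 5 + 9 = 14.
Any cover uses at least 2 test cases; among all covering selections none totals below 14.

14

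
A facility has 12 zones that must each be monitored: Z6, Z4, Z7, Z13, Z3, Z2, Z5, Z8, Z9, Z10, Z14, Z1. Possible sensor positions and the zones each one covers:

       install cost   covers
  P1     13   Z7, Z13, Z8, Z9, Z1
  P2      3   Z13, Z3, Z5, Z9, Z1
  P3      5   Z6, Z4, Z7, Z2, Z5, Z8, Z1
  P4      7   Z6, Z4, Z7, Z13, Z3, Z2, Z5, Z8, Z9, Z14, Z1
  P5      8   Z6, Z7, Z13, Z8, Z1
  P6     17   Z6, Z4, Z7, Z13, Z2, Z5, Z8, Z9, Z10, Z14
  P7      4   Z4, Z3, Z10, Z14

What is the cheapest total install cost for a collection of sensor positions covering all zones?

11

P4, P7 cover every zone at install cost 7 + 4 = 11.
Any cover uses at least 2 sensor positions; among all covering selections none totals below 11.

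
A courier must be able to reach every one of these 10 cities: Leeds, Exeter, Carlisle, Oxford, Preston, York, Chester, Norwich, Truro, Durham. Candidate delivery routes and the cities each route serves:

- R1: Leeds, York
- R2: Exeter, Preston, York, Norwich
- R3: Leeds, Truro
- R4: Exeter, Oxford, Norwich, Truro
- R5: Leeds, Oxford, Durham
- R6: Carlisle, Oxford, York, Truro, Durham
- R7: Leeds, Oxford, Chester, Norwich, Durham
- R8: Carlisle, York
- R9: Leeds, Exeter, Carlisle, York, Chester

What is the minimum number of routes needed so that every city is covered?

R2, R6, R7 together cover {Leeds, Exeter, Carlisle, Oxford, Preston, York, Chester, Norwich, Truro, Durham} — every city.
No 2 of the 9 routes cover everything (all 36 pairs fall short), so 3 is minimum.

3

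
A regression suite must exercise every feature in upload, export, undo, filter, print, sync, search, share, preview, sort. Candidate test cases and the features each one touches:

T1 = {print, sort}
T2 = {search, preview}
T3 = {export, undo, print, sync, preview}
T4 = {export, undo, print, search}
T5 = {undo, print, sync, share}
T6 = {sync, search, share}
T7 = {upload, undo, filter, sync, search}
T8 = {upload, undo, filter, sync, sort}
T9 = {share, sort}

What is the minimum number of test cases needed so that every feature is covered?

T3, T6, T8 together cover {upload, export, undo, filter, print, sync, search, share, preview, sort} — every feature.
No 2 of the 9 test cases cover everything (all 36 pairs fall short), so 3 is minimum.

3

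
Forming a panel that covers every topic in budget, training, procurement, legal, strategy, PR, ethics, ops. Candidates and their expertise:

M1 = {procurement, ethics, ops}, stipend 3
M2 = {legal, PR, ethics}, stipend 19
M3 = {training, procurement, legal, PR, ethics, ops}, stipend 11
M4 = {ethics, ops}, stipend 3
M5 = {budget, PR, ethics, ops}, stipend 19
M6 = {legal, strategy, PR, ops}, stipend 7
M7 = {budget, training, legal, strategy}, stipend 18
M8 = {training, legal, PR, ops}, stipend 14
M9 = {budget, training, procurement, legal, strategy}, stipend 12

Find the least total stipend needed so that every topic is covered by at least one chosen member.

M1, M6, M9 cover every topic at stipend 3 + 7 + 12 = 22.
Any cover uses at least 2 members; among all covering selections none totals below 22.

22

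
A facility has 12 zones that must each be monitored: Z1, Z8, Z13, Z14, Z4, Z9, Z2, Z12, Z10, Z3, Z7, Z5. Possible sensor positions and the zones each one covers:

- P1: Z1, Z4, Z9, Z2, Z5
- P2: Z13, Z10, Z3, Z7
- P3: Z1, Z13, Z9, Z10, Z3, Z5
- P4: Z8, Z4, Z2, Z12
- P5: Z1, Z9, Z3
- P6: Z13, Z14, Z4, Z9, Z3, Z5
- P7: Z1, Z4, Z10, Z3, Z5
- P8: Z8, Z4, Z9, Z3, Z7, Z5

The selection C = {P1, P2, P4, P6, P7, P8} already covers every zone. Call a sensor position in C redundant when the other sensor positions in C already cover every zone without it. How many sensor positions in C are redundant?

Drop P1: the rest still cover every zone — redundant.
Drop P2: the rest still cover every zone — redundant.
Drop P4: Z12 uncovered — not redundant.
Drop P6: Z14 uncovered — not redundant.
Drop P7: the rest still cover every zone — redundant.
Drop P8: the rest still cover every zone — redundant.
4 redundant: P1, P2, P7, P8.

4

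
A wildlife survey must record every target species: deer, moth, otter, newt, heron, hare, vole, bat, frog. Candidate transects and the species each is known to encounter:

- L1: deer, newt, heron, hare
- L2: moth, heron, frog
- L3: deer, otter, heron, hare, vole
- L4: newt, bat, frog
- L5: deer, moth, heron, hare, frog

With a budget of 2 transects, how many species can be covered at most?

Choosing L3, L4 covers {deer, otter, newt, heron, hare, vole, bat, frog} — 8 species.
No choice of 2 transects does better; here moth is left uncovered.

8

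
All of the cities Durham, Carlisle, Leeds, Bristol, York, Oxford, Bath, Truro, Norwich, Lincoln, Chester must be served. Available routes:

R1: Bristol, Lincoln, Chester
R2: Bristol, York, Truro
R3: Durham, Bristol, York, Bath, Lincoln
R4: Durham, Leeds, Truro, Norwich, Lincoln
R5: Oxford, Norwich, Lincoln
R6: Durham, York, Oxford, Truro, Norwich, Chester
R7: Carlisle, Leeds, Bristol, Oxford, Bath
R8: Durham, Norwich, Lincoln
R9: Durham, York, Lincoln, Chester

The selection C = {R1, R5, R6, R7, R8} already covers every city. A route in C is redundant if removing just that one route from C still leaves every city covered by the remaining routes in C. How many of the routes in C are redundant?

Drop R1: the rest still cover every city — redundant.
Drop R5: the rest still cover every city — redundant.
Drop R6: York, Truro uncovered — not redundant.
Drop R7: Carlisle, Leeds, Bath uncovered — not redundant.
Drop R8: the rest still cover every city — redundant.
3 redundant: R1, R5, R8.

3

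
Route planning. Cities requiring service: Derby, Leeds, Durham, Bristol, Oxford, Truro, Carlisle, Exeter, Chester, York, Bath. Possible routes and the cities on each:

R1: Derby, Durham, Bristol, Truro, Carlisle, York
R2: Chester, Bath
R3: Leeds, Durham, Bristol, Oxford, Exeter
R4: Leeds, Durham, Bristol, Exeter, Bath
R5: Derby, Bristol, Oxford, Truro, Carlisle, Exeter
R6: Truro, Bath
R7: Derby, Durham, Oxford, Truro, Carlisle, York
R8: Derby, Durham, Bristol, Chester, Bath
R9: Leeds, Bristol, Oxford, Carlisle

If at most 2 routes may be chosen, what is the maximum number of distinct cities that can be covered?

10

Choosing R4, R7 covers {Derby, Leeds, Durham, Bristol, Oxford, Truro, Carlisle, Exeter, York, Bath} — 10 cities.
No choice of 2 routes does better; here Chester is left uncovered.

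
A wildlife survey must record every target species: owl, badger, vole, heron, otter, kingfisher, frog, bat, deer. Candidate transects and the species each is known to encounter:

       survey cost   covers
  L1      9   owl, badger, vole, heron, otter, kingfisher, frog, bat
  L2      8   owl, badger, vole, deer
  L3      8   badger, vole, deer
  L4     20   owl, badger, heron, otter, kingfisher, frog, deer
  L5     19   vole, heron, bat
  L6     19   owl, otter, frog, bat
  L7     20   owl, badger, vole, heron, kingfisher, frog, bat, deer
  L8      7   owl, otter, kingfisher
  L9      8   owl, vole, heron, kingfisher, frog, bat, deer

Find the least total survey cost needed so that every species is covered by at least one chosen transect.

17

L1, L2 cover every species at survey cost 9 + 8 = 17.
Any cover uses at least 2 transects; among all covering selections none totals below 17.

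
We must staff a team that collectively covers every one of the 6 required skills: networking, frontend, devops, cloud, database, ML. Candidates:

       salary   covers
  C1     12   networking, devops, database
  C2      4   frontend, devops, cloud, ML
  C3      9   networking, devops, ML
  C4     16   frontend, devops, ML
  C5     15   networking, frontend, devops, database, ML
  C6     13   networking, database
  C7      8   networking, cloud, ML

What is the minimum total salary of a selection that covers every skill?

16

C1, C2 cover every skill at salary 12 + 4 = 16.
Any cover uses at least 2 candidates; among all covering selections none totals below 16.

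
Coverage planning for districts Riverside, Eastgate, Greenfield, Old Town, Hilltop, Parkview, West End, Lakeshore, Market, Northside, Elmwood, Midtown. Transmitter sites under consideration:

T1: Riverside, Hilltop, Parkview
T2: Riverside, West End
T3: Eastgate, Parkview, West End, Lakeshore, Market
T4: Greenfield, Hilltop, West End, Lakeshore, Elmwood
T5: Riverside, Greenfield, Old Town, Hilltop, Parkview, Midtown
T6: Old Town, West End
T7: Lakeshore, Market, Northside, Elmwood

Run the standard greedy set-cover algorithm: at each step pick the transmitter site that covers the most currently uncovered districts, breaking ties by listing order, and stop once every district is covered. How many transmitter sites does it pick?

3

Pick 1: T5 covers 6 new districts (Riverside, Greenfield, Old Town, Hilltop, Parkview, Midtown).
Pick 2: T3 covers 4 new districts (Eastgate, West End, Lakeshore, Market).
Pick 3: T7 covers 2 new districts (Northside, Elmwood).
Greedy uses 3 transmitter sites.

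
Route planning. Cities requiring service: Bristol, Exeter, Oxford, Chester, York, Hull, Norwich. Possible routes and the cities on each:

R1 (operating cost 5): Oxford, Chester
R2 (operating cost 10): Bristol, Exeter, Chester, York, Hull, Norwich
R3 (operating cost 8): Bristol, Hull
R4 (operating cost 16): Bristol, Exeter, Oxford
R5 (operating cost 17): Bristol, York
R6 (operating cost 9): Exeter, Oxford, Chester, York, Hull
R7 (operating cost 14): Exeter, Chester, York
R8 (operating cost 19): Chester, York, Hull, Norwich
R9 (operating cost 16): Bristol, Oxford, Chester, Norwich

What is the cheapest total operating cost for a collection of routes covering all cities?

R1, R2 cover every city at operating cost 5 + 10 = 15.
Any cover uses at least 2 routes; among all covering selections none totals below 15.

15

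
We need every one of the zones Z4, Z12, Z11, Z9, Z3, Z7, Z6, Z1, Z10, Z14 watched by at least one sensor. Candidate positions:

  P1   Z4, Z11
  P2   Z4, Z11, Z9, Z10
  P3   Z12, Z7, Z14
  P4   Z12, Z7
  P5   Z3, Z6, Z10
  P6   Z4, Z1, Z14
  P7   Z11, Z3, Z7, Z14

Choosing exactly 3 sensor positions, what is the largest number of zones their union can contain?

9

Choosing P2, P3, P5 covers {Z4, Z12, Z11, Z9, Z3, Z7, Z6, Z10, Z14} — 9 zones.
No choice of 3 sensor positions does better; here Z1 is left uncovered.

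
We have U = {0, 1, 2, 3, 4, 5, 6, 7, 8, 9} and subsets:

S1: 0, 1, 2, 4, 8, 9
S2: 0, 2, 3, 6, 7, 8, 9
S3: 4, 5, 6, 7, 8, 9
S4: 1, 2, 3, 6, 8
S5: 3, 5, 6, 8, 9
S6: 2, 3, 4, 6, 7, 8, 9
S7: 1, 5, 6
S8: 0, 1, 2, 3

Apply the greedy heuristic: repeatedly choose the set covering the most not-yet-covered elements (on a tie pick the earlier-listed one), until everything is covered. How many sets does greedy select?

Pick 1: S2 covers 7 new elements (0, 2, 3, 6, 7, 8, 9).
Pick 2: S1 covers 2 new elements (1, 4).
Pick 3: S3 covers 1 new elements (5).
Greedy uses 3 sets. (The true minimum is 2.)

3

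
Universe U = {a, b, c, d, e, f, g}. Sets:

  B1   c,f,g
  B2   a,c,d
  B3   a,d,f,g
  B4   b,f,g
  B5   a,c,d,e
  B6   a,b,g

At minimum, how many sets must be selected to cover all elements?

2

B4, B5 together cover {a, b, c, d, e, f, g} — every element.
No single set contains all 7 elements, so 2 is optimal.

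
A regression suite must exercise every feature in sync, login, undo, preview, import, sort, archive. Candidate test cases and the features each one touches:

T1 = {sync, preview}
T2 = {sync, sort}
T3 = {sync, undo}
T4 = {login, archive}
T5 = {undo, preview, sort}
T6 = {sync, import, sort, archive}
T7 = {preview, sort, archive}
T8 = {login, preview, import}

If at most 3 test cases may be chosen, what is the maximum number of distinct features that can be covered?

7

Choosing T3, T6, T8 covers {sync, login, undo, preview, import, sort, archive} — 7 features.
That is all 7 features.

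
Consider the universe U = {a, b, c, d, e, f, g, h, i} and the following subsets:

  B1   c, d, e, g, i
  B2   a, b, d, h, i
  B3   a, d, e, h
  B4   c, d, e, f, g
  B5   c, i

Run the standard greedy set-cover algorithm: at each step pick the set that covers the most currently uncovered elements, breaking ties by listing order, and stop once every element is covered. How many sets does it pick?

3

Pick 1: B1 covers 5 new elements (c, d, e, g, i).
Pick 2: B2 covers 3 new elements (a, b, h).
Pick 3: B4 covers 1 new elements (f).
Greedy uses 3 sets. (The true minimum is 2.)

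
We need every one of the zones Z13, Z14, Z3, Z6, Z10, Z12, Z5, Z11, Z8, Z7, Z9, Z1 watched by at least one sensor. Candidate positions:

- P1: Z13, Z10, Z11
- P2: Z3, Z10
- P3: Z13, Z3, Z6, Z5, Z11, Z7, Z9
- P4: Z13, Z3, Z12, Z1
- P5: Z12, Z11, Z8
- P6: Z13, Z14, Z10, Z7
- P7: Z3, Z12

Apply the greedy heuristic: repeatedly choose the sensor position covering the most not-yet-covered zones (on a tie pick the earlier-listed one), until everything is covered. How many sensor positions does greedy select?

Pick 1: P3 covers 7 new zones (Z13, Z3, Z6, Z5, Z11, Z7, Z9).
Pick 2: P4 covers 2 new zones (Z12, Z1).
Pick 3: P6 covers 2 new zones (Z14, Z10).
Pick 4: P5 covers 1 new zones (Z8).
Greedy uses 4 sensor positions.

4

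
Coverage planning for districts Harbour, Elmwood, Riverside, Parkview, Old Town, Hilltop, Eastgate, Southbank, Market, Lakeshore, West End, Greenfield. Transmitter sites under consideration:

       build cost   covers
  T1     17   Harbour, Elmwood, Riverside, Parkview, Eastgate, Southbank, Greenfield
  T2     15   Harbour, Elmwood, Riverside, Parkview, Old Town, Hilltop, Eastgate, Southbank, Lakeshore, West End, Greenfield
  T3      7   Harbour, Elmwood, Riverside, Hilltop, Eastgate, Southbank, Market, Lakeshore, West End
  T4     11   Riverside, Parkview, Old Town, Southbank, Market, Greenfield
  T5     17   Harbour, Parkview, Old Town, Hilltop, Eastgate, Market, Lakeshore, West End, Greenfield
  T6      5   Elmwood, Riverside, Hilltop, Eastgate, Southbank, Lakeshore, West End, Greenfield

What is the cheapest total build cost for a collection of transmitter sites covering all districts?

18

T3, T4 cover every district at build cost 7 + 11 = 18.
Any cover uses at least 2 transmitter sites; among all covering selections none totals below 18.
Greedy by coverage-per-build cost would pick T6, T3, T4 for 23 — worse than the optimum 18.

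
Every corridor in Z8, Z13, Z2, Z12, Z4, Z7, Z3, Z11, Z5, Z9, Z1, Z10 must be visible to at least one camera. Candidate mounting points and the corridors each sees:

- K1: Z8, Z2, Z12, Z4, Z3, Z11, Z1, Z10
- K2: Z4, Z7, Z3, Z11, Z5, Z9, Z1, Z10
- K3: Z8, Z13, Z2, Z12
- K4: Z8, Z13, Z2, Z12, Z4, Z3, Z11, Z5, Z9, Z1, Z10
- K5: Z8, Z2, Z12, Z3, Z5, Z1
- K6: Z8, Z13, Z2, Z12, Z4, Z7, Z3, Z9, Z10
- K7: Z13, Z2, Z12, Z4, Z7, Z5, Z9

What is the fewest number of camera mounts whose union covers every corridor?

2

K1, K7 together cover {Z8, Z13, Z2, Z12, Z4, Z7, Z3, Z11, Z5, Z9, Z1, Z10} — every corridor.
No single camera mount contains all 12 corridors, so 2 is optimal.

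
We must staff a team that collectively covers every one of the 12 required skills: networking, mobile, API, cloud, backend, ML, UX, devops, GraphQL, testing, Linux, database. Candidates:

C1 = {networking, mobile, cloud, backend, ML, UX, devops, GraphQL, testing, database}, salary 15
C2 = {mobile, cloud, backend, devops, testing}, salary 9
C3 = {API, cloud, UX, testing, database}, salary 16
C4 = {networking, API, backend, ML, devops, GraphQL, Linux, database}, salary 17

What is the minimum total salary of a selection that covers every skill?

32

C1, C4 cover every skill at salary 15 + 17 = 32.
Any cover uses at least 2 candidates; among all covering selections none totals below 32.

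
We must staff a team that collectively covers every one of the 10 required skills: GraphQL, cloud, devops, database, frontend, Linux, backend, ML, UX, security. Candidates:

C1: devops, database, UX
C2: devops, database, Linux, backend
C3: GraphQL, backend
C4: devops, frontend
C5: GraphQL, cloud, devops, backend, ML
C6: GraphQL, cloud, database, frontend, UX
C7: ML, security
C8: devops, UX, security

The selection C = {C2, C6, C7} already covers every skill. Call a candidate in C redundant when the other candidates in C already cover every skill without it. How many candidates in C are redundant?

0

Drop C2: devops, Linux, backend uncovered — not redundant.
Drop C6: GraphQL, cloud, frontend, UX uncovered — not redundant.
Drop C7: ML, security uncovered — not redundant.
None of the candidates in C is redundant.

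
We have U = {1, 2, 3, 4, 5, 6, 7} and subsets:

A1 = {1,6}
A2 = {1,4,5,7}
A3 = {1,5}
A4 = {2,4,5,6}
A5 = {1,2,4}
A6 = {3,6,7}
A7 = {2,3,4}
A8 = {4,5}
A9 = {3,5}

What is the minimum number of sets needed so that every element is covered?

A1, A2, A7 together cover {1, 2, 3, 4, 5, 6, 7} — every element.
No 2 of the 9 sets cover everything (all 36 pairs fall short), so 3 is minimum.

3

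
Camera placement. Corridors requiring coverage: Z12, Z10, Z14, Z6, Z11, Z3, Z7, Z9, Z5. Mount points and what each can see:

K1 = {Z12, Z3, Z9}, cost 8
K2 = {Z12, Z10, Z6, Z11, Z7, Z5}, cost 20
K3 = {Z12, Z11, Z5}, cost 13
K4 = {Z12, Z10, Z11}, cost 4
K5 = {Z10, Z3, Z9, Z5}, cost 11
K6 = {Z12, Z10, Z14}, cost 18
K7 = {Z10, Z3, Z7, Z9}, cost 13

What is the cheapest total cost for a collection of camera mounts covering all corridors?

46

K1, K2, K6 cover every corridor at cost 8 + 20 + 18 = 46.
Any cover uses at least 3 camera mounts; among all covering selections none totals below 46.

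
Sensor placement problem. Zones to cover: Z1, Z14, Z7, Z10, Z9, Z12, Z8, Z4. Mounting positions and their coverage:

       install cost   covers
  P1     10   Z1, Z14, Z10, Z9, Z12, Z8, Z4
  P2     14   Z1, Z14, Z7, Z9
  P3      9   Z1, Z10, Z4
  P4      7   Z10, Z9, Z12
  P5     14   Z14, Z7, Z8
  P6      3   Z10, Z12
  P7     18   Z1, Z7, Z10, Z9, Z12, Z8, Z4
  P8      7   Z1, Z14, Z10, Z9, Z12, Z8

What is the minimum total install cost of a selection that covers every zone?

24

P1, P2 cover every zone at install cost 10 + 14 = 24.
Any cover uses at least 2 sensor positions; among all covering selections none totals below 24.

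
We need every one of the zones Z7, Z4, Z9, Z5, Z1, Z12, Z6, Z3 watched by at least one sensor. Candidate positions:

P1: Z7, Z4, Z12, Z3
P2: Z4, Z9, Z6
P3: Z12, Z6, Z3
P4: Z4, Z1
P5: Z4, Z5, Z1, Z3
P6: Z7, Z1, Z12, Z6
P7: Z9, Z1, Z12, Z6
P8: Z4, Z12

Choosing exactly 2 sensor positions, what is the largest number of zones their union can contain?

7

Choosing P1, P7 covers {Z7, Z4, Z9, Z1, Z12, Z6, Z3} — 7 zones.
No choice of 2 sensor positions does better; here Z5 is left uncovered.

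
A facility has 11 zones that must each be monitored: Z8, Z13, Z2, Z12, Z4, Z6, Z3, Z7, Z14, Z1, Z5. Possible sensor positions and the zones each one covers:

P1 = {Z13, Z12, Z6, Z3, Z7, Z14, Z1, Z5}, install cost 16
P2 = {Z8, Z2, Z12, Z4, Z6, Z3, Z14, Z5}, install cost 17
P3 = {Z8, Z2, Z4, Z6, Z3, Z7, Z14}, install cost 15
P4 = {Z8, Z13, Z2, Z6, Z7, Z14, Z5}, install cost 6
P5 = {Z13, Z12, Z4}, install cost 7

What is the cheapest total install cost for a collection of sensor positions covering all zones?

29

P1, P4, P5 cover every zone at install cost 16 + 6 + 7 = 29.
Any cover uses at least 2 sensor positions; among all covering selections none totals below 29.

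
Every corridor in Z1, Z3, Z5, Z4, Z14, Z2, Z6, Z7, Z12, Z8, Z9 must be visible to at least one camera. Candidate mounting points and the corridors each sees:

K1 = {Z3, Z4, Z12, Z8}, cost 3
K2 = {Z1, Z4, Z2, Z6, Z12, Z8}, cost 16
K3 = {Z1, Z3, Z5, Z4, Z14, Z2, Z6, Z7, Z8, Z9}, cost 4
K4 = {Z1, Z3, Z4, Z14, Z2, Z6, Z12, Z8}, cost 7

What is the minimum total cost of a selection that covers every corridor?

7

K1, K3 cover every corridor at cost 3 + 4 = 7.
Any cover uses at least 2 camera mounts; among all covering selections none totals below 7.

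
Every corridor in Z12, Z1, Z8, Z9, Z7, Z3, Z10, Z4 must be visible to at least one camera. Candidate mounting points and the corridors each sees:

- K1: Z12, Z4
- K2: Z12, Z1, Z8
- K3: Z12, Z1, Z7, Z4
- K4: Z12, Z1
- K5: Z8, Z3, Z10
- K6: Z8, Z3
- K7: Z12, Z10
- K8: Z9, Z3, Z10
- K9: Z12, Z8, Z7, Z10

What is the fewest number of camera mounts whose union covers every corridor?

3

K2, K3, K8 together cover {Z12, Z1, Z8, Z9, Z7, Z3, Z10, Z4} — every corridor.
No 2 of the 9 camera mounts cover everything (all 36 pairs fall short), so 3 is minimum.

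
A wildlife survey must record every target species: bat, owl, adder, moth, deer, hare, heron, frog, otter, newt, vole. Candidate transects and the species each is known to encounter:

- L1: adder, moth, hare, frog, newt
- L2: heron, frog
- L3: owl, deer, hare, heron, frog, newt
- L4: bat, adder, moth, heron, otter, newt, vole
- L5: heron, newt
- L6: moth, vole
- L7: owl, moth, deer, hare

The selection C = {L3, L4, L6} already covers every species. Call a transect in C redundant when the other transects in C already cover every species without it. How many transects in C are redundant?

1

Drop L3: owl, deer, hare, frog uncovered — not redundant.
Drop L4: bat, adder, otter uncovered — not redundant.
Drop L6: the rest still cover every species — redundant.
1 redundant: L6.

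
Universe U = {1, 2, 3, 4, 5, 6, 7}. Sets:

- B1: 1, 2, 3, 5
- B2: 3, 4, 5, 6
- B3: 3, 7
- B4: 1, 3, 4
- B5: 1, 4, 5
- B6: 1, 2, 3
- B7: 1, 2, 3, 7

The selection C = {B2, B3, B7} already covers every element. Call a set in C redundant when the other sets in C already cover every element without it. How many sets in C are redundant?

1

Drop B2: 4, 5, 6 uncovered — not redundant.
Drop B3: the rest still cover every element — redundant.
Drop B7: 1, 2 uncovered — not redundant.
1 redundant: B3.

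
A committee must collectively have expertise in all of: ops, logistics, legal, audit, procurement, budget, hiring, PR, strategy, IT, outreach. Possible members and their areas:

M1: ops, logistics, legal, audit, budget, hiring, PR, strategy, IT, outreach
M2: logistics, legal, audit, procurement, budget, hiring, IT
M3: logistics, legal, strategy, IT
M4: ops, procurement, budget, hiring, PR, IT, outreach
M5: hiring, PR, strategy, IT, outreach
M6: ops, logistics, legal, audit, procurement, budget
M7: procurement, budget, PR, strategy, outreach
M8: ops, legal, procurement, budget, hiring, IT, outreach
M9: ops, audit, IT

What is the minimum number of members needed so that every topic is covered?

M1, M2 together cover {ops, logistics, legal, audit, procurement, budget, hiring, PR, strategy, IT, outreach} — every topic.
No single member contains all 11 topics, so 2 is optimal.

2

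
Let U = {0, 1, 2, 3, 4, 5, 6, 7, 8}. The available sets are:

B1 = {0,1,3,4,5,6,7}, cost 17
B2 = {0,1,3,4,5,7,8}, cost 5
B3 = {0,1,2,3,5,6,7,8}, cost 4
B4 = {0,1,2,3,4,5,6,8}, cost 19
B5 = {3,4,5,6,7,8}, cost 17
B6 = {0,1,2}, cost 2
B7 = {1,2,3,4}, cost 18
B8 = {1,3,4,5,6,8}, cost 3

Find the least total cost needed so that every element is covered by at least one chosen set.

7

B3, B8 cover every element at cost 4 + 3 = 7.
Any cover uses at least 2 sets; among all covering selections none totals below 7.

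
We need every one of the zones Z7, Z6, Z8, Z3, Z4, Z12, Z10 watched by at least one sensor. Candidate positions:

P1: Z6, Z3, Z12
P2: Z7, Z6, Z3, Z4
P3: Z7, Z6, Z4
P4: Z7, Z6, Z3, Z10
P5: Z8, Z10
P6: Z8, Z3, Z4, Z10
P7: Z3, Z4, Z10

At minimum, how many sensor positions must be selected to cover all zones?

P1, P2, P5 together cover {Z7, Z6, Z8, Z3, Z4, Z12, Z10} — every zone.
No 2 of the 7 sensor positions cover everything (all 21 pairs fall short), so 3 is minimum.

3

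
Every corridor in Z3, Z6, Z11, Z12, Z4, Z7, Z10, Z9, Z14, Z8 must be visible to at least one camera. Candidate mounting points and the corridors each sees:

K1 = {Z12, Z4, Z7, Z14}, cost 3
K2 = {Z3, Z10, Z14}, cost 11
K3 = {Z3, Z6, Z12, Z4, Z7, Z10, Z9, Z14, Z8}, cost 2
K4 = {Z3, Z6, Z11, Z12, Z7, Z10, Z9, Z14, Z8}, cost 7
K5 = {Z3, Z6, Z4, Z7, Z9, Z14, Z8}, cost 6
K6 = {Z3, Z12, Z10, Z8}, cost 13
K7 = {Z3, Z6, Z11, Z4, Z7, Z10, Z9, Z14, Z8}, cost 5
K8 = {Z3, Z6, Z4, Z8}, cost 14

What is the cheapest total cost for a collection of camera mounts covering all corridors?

K3, K7 cover every corridor at cost 2 + 5 = 7.
Any cover uses at least 2 camera mounts; among all covering selections none totals below 7.

7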